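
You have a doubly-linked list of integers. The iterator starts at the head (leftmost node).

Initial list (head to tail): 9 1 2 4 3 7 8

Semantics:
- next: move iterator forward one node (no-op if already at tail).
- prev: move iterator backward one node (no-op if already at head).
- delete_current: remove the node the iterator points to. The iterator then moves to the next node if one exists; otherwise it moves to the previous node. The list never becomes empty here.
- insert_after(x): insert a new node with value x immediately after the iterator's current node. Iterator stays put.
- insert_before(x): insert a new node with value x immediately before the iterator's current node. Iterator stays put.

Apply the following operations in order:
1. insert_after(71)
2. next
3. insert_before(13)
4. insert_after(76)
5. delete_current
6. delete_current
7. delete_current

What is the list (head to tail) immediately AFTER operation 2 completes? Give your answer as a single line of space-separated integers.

After 1 (insert_after(71)): list=[9, 71, 1, 2, 4, 3, 7, 8] cursor@9
After 2 (next): list=[9, 71, 1, 2, 4, 3, 7, 8] cursor@71

Answer: 9 71 1 2 4 3 7 8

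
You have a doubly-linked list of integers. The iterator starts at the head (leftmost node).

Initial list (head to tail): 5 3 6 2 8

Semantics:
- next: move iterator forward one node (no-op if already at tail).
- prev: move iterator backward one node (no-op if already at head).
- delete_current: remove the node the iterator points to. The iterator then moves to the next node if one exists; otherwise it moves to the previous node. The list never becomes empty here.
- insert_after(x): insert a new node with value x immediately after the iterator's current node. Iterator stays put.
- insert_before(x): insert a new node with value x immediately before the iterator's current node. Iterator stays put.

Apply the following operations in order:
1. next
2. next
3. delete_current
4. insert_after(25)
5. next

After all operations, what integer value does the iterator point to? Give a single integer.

Answer: 25

Derivation:
After 1 (next): list=[5, 3, 6, 2, 8] cursor@3
After 2 (next): list=[5, 3, 6, 2, 8] cursor@6
After 3 (delete_current): list=[5, 3, 2, 8] cursor@2
After 4 (insert_after(25)): list=[5, 3, 2, 25, 8] cursor@2
After 5 (next): list=[5, 3, 2, 25, 8] cursor@25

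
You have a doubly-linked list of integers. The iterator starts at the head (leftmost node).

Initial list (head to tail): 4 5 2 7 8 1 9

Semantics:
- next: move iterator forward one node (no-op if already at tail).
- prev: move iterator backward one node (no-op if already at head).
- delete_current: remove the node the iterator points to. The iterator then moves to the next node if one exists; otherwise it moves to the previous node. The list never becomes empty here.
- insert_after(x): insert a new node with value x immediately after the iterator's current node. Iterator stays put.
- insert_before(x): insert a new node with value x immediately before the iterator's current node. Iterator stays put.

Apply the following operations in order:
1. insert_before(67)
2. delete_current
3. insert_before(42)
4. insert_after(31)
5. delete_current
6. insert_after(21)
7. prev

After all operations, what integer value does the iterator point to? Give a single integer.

Answer: 42

Derivation:
After 1 (insert_before(67)): list=[67, 4, 5, 2, 7, 8, 1, 9] cursor@4
After 2 (delete_current): list=[67, 5, 2, 7, 8, 1, 9] cursor@5
After 3 (insert_before(42)): list=[67, 42, 5, 2, 7, 8, 1, 9] cursor@5
After 4 (insert_after(31)): list=[67, 42, 5, 31, 2, 7, 8, 1, 9] cursor@5
After 5 (delete_current): list=[67, 42, 31, 2, 7, 8, 1, 9] cursor@31
After 6 (insert_after(21)): list=[67, 42, 31, 21, 2, 7, 8, 1, 9] cursor@31
After 7 (prev): list=[67, 42, 31, 21, 2, 7, 8, 1, 9] cursor@42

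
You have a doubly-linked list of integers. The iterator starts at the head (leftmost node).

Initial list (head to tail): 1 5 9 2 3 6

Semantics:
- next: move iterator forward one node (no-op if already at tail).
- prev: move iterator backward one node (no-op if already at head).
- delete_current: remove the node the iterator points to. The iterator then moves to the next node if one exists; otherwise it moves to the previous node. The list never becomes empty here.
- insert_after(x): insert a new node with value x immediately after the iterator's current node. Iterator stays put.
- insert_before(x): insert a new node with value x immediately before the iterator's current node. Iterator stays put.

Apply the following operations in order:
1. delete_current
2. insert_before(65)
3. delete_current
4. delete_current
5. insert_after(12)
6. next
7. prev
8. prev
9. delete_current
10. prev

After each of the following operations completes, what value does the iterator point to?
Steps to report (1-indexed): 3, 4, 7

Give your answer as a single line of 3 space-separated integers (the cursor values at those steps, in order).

Answer: 9 2 2

Derivation:
After 1 (delete_current): list=[5, 9, 2, 3, 6] cursor@5
After 2 (insert_before(65)): list=[65, 5, 9, 2, 3, 6] cursor@5
After 3 (delete_current): list=[65, 9, 2, 3, 6] cursor@9
After 4 (delete_current): list=[65, 2, 3, 6] cursor@2
After 5 (insert_after(12)): list=[65, 2, 12, 3, 6] cursor@2
After 6 (next): list=[65, 2, 12, 3, 6] cursor@12
After 7 (prev): list=[65, 2, 12, 3, 6] cursor@2
After 8 (prev): list=[65, 2, 12, 3, 6] cursor@65
After 9 (delete_current): list=[2, 12, 3, 6] cursor@2
After 10 (prev): list=[2, 12, 3, 6] cursor@2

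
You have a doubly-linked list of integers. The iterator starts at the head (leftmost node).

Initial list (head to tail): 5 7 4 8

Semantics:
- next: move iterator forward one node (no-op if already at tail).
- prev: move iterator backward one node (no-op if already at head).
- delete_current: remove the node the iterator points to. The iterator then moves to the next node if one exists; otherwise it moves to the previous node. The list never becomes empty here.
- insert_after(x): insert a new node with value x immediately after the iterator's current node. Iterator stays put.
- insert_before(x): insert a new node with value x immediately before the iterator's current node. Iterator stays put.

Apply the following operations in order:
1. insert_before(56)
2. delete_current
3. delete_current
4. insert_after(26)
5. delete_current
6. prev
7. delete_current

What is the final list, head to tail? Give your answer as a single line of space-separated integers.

Answer: 26 8

Derivation:
After 1 (insert_before(56)): list=[56, 5, 7, 4, 8] cursor@5
After 2 (delete_current): list=[56, 7, 4, 8] cursor@7
After 3 (delete_current): list=[56, 4, 8] cursor@4
After 4 (insert_after(26)): list=[56, 4, 26, 8] cursor@4
After 5 (delete_current): list=[56, 26, 8] cursor@26
After 6 (prev): list=[56, 26, 8] cursor@56
After 7 (delete_current): list=[26, 8] cursor@26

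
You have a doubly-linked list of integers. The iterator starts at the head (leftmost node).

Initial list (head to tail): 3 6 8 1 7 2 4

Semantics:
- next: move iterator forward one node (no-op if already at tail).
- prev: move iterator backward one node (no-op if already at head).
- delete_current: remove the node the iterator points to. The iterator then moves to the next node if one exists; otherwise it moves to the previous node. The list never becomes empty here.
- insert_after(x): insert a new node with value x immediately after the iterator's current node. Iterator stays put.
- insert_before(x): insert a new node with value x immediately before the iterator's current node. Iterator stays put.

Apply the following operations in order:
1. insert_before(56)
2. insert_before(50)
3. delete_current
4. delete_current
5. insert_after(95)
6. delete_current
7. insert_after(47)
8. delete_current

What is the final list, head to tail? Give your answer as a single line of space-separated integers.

After 1 (insert_before(56)): list=[56, 3, 6, 8, 1, 7, 2, 4] cursor@3
After 2 (insert_before(50)): list=[56, 50, 3, 6, 8, 1, 7, 2, 4] cursor@3
After 3 (delete_current): list=[56, 50, 6, 8, 1, 7, 2, 4] cursor@6
After 4 (delete_current): list=[56, 50, 8, 1, 7, 2, 4] cursor@8
After 5 (insert_after(95)): list=[56, 50, 8, 95, 1, 7, 2, 4] cursor@8
After 6 (delete_current): list=[56, 50, 95, 1, 7, 2, 4] cursor@95
After 7 (insert_after(47)): list=[56, 50, 95, 47, 1, 7, 2, 4] cursor@95
After 8 (delete_current): list=[56, 50, 47, 1, 7, 2, 4] cursor@47

Answer: 56 50 47 1 7 2 4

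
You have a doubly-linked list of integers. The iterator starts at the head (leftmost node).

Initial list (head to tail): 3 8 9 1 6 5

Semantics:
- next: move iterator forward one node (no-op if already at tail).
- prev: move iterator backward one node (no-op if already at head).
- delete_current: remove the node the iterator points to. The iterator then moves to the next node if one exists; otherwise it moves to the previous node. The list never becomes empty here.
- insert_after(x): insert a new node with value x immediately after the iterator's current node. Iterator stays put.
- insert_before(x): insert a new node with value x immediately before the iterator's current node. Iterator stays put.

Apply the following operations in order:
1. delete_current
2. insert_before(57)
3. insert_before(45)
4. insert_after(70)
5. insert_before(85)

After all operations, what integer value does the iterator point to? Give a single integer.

After 1 (delete_current): list=[8, 9, 1, 6, 5] cursor@8
After 2 (insert_before(57)): list=[57, 8, 9, 1, 6, 5] cursor@8
After 3 (insert_before(45)): list=[57, 45, 8, 9, 1, 6, 5] cursor@8
After 4 (insert_after(70)): list=[57, 45, 8, 70, 9, 1, 6, 5] cursor@8
After 5 (insert_before(85)): list=[57, 45, 85, 8, 70, 9, 1, 6, 5] cursor@8

Answer: 8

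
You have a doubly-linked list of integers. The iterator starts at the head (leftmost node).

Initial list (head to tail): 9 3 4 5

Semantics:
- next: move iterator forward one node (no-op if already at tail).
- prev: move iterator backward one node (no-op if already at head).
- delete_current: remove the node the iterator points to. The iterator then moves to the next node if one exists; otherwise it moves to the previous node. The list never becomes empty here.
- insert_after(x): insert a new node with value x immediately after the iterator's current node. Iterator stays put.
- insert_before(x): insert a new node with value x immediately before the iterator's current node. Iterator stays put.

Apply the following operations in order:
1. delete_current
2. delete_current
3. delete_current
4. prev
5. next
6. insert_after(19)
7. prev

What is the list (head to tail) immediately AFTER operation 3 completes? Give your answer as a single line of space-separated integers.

After 1 (delete_current): list=[3, 4, 5] cursor@3
After 2 (delete_current): list=[4, 5] cursor@4
After 3 (delete_current): list=[5] cursor@5

Answer: 5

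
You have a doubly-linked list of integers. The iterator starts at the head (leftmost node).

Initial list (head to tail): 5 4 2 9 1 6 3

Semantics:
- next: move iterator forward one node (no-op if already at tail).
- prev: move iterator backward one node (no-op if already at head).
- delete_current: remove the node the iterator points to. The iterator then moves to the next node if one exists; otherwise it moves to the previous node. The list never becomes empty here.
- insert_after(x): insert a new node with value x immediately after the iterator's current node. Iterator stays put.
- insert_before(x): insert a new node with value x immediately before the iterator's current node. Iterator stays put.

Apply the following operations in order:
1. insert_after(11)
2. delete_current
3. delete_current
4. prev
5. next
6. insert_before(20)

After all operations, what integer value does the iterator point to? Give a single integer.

After 1 (insert_after(11)): list=[5, 11, 4, 2, 9, 1, 6, 3] cursor@5
After 2 (delete_current): list=[11, 4, 2, 9, 1, 6, 3] cursor@11
After 3 (delete_current): list=[4, 2, 9, 1, 6, 3] cursor@4
After 4 (prev): list=[4, 2, 9, 1, 6, 3] cursor@4
After 5 (next): list=[4, 2, 9, 1, 6, 3] cursor@2
After 6 (insert_before(20)): list=[4, 20, 2, 9, 1, 6, 3] cursor@2

Answer: 2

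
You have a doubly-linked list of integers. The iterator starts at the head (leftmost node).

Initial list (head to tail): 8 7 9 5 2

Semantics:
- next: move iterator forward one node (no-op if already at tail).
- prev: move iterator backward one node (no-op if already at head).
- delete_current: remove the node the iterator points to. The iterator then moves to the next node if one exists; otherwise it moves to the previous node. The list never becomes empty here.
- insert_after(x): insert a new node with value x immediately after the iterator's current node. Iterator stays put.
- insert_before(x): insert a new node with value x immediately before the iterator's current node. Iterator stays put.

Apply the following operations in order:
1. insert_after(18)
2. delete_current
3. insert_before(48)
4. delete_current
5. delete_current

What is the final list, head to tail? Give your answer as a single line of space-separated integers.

Answer: 48 9 5 2

Derivation:
After 1 (insert_after(18)): list=[8, 18, 7, 9, 5, 2] cursor@8
After 2 (delete_current): list=[18, 7, 9, 5, 2] cursor@18
After 3 (insert_before(48)): list=[48, 18, 7, 9, 5, 2] cursor@18
After 4 (delete_current): list=[48, 7, 9, 5, 2] cursor@7
After 5 (delete_current): list=[48, 9, 5, 2] cursor@9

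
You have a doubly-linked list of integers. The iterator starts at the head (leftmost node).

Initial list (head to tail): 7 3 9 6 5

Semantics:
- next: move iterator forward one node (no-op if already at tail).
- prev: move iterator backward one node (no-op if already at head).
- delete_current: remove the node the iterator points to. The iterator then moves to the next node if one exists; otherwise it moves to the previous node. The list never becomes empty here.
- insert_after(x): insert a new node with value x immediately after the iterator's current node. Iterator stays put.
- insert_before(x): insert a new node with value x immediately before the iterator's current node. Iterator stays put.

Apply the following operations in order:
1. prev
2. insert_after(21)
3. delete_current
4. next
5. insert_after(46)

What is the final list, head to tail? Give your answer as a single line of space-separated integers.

After 1 (prev): list=[7, 3, 9, 6, 5] cursor@7
After 2 (insert_after(21)): list=[7, 21, 3, 9, 6, 5] cursor@7
After 3 (delete_current): list=[21, 3, 9, 6, 5] cursor@21
After 4 (next): list=[21, 3, 9, 6, 5] cursor@3
After 5 (insert_after(46)): list=[21, 3, 46, 9, 6, 5] cursor@3

Answer: 21 3 46 9 6 5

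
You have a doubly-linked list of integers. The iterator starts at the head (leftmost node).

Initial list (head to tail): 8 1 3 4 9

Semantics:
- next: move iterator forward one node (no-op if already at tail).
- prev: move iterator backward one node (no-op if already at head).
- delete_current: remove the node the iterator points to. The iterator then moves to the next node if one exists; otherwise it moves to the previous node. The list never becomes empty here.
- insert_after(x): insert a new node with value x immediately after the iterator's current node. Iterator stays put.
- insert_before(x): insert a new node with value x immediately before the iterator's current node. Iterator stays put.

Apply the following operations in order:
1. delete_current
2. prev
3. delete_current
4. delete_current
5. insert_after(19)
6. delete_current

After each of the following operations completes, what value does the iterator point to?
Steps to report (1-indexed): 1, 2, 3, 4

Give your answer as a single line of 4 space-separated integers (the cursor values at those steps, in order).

Answer: 1 1 3 4

Derivation:
After 1 (delete_current): list=[1, 3, 4, 9] cursor@1
After 2 (prev): list=[1, 3, 4, 9] cursor@1
After 3 (delete_current): list=[3, 4, 9] cursor@3
After 4 (delete_current): list=[4, 9] cursor@4
After 5 (insert_after(19)): list=[4, 19, 9] cursor@4
After 6 (delete_current): list=[19, 9] cursor@19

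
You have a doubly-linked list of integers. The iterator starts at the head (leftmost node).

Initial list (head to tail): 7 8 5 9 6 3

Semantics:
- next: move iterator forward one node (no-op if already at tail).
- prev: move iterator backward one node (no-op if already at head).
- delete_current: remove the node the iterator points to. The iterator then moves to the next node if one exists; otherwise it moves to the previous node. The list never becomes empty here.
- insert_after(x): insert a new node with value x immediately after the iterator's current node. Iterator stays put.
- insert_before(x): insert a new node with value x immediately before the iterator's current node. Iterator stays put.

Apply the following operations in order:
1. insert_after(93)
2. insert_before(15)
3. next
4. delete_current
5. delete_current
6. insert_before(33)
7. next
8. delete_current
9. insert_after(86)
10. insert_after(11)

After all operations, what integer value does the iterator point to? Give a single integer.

After 1 (insert_after(93)): list=[7, 93, 8, 5, 9, 6, 3] cursor@7
After 2 (insert_before(15)): list=[15, 7, 93, 8, 5, 9, 6, 3] cursor@7
After 3 (next): list=[15, 7, 93, 8, 5, 9, 6, 3] cursor@93
After 4 (delete_current): list=[15, 7, 8, 5, 9, 6, 3] cursor@8
After 5 (delete_current): list=[15, 7, 5, 9, 6, 3] cursor@5
After 6 (insert_before(33)): list=[15, 7, 33, 5, 9, 6, 3] cursor@5
After 7 (next): list=[15, 7, 33, 5, 9, 6, 3] cursor@9
After 8 (delete_current): list=[15, 7, 33, 5, 6, 3] cursor@6
After 9 (insert_after(86)): list=[15, 7, 33, 5, 6, 86, 3] cursor@6
After 10 (insert_after(11)): list=[15, 7, 33, 5, 6, 11, 86, 3] cursor@6

Answer: 6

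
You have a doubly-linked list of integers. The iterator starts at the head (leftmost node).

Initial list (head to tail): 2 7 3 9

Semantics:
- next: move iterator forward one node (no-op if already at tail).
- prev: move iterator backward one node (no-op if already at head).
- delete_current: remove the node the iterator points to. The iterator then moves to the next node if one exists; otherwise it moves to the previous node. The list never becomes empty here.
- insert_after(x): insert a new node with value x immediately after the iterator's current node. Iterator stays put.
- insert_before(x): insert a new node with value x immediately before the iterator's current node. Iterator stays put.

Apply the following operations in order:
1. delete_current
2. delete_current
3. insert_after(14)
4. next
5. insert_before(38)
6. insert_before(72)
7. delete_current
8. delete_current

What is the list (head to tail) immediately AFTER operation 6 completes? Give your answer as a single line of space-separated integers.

After 1 (delete_current): list=[7, 3, 9] cursor@7
After 2 (delete_current): list=[3, 9] cursor@3
After 3 (insert_after(14)): list=[3, 14, 9] cursor@3
After 4 (next): list=[3, 14, 9] cursor@14
After 5 (insert_before(38)): list=[3, 38, 14, 9] cursor@14
After 6 (insert_before(72)): list=[3, 38, 72, 14, 9] cursor@14

Answer: 3 38 72 14 9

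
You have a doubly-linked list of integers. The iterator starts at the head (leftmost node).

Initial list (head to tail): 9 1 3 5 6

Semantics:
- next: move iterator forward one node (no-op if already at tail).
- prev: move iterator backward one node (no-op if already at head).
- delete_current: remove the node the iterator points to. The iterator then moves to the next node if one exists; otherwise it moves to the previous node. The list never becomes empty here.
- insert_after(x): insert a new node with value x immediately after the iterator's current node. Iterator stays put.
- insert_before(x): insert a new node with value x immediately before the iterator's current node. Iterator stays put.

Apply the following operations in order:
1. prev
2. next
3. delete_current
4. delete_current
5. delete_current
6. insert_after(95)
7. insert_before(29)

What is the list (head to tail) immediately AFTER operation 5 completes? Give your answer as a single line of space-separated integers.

After 1 (prev): list=[9, 1, 3, 5, 6] cursor@9
After 2 (next): list=[9, 1, 3, 5, 6] cursor@1
After 3 (delete_current): list=[9, 3, 5, 6] cursor@3
After 4 (delete_current): list=[9, 5, 6] cursor@5
After 5 (delete_current): list=[9, 6] cursor@6

Answer: 9 6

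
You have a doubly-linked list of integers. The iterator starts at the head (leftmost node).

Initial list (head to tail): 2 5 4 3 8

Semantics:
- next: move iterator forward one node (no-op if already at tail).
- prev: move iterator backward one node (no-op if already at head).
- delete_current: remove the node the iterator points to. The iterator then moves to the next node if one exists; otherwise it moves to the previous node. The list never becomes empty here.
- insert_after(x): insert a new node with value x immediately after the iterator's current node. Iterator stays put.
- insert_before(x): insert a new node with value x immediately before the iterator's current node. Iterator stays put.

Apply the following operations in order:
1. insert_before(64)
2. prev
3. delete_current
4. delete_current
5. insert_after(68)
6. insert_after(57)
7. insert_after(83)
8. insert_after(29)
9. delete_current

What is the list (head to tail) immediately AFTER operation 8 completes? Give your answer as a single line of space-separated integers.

After 1 (insert_before(64)): list=[64, 2, 5, 4, 3, 8] cursor@2
After 2 (prev): list=[64, 2, 5, 4, 3, 8] cursor@64
After 3 (delete_current): list=[2, 5, 4, 3, 8] cursor@2
After 4 (delete_current): list=[5, 4, 3, 8] cursor@5
After 5 (insert_after(68)): list=[5, 68, 4, 3, 8] cursor@5
After 6 (insert_after(57)): list=[5, 57, 68, 4, 3, 8] cursor@5
After 7 (insert_after(83)): list=[5, 83, 57, 68, 4, 3, 8] cursor@5
After 8 (insert_after(29)): list=[5, 29, 83, 57, 68, 4, 3, 8] cursor@5

Answer: 5 29 83 57 68 4 3 8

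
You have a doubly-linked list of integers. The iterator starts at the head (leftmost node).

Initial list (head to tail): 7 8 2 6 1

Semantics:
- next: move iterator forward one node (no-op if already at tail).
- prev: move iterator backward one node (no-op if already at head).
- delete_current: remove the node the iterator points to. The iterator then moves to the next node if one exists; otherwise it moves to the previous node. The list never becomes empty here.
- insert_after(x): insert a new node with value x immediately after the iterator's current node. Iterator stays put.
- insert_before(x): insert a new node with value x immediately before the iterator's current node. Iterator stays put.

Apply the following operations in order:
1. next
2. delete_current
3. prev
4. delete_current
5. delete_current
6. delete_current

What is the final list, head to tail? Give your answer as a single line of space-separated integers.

After 1 (next): list=[7, 8, 2, 6, 1] cursor@8
After 2 (delete_current): list=[7, 2, 6, 1] cursor@2
After 3 (prev): list=[7, 2, 6, 1] cursor@7
After 4 (delete_current): list=[2, 6, 1] cursor@2
After 5 (delete_current): list=[6, 1] cursor@6
After 6 (delete_current): list=[1] cursor@1

Answer: 1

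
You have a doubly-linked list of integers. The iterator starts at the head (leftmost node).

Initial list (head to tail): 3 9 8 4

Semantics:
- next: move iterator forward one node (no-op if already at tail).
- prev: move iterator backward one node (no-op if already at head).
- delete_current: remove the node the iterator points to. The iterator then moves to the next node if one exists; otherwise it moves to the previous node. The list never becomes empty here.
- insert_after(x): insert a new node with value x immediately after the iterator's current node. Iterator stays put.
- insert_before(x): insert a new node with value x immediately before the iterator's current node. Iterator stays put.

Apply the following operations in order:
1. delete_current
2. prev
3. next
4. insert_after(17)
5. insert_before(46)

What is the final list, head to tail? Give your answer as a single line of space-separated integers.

After 1 (delete_current): list=[9, 8, 4] cursor@9
After 2 (prev): list=[9, 8, 4] cursor@9
After 3 (next): list=[9, 8, 4] cursor@8
After 4 (insert_after(17)): list=[9, 8, 17, 4] cursor@8
After 5 (insert_before(46)): list=[9, 46, 8, 17, 4] cursor@8

Answer: 9 46 8 17 4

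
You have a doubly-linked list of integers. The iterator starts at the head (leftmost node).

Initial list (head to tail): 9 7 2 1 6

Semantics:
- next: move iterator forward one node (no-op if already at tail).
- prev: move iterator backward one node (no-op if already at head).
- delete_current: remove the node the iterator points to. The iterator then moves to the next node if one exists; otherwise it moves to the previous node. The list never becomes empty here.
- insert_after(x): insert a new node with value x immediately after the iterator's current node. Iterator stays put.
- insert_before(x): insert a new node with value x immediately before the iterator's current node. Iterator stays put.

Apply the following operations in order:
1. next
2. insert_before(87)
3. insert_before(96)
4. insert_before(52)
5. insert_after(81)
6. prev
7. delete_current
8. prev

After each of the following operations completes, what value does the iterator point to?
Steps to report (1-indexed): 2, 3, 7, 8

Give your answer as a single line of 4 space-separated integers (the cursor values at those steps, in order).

After 1 (next): list=[9, 7, 2, 1, 6] cursor@7
After 2 (insert_before(87)): list=[9, 87, 7, 2, 1, 6] cursor@7
After 3 (insert_before(96)): list=[9, 87, 96, 7, 2, 1, 6] cursor@7
After 4 (insert_before(52)): list=[9, 87, 96, 52, 7, 2, 1, 6] cursor@7
After 5 (insert_after(81)): list=[9, 87, 96, 52, 7, 81, 2, 1, 6] cursor@7
After 6 (prev): list=[9, 87, 96, 52, 7, 81, 2, 1, 6] cursor@52
After 7 (delete_current): list=[9, 87, 96, 7, 81, 2, 1, 6] cursor@7
After 8 (prev): list=[9, 87, 96, 7, 81, 2, 1, 6] cursor@96

Answer: 7 7 7 96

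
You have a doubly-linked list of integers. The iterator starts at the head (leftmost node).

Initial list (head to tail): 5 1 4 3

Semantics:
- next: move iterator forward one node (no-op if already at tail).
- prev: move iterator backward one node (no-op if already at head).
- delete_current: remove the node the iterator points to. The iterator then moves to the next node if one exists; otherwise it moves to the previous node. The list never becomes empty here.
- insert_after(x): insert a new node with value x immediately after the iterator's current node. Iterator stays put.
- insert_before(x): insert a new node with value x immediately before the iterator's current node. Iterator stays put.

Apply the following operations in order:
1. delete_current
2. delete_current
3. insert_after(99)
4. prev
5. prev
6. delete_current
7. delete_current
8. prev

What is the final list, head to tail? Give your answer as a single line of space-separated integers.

After 1 (delete_current): list=[1, 4, 3] cursor@1
After 2 (delete_current): list=[4, 3] cursor@4
After 3 (insert_after(99)): list=[4, 99, 3] cursor@4
After 4 (prev): list=[4, 99, 3] cursor@4
After 5 (prev): list=[4, 99, 3] cursor@4
After 6 (delete_current): list=[99, 3] cursor@99
After 7 (delete_current): list=[3] cursor@3
After 8 (prev): list=[3] cursor@3

Answer: 3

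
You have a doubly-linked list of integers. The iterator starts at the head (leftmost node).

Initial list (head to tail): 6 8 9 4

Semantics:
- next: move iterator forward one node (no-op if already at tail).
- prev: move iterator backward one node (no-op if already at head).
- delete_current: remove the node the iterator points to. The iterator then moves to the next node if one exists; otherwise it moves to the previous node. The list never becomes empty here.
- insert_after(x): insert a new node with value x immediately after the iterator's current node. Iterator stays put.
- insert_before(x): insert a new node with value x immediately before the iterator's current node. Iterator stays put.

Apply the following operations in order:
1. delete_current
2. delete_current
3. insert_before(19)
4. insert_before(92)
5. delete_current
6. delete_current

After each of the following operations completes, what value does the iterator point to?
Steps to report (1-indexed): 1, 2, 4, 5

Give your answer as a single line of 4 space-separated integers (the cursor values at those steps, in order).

After 1 (delete_current): list=[8, 9, 4] cursor@8
After 2 (delete_current): list=[9, 4] cursor@9
After 3 (insert_before(19)): list=[19, 9, 4] cursor@9
After 4 (insert_before(92)): list=[19, 92, 9, 4] cursor@9
After 5 (delete_current): list=[19, 92, 4] cursor@4
After 6 (delete_current): list=[19, 92] cursor@92

Answer: 8 9 9 4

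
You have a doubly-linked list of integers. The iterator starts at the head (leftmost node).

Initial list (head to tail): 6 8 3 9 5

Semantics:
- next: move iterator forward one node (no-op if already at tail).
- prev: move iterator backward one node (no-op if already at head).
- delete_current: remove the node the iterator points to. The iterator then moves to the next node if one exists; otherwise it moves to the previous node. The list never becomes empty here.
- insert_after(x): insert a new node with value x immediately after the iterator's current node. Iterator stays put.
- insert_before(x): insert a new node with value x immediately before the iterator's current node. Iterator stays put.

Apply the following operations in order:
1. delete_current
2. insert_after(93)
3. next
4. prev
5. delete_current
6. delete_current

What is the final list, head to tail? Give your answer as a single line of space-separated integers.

Answer: 3 9 5

Derivation:
After 1 (delete_current): list=[8, 3, 9, 5] cursor@8
After 2 (insert_after(93)): list=[8, 93, 3, 9, 5] cursor@8
After 3 (next): list=[8, 93, 3, 9, 5] cursor@93
After 4 (prev): list=[8, 93, 3, 9, 5] cursor@8
After 5 (delete_current): list=[93, 3, 9, 5] cursor@93
After 6 (delete_current): list=[3, 9, 5] cursor@3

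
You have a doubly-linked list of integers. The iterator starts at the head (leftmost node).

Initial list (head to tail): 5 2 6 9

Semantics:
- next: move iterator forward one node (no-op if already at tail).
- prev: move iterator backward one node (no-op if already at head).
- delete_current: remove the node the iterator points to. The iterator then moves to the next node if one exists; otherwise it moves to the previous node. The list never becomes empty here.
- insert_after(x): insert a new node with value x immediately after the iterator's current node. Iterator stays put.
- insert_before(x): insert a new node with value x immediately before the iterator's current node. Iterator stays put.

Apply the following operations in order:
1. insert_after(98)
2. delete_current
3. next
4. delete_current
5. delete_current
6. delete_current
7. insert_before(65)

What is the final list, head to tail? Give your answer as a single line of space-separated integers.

Answer: 65 98

Derivation:
After 1 (insert_after(98)): list=[5, 98, 2, 6, 9] cursor@5
After 2 (delete_current): list=[98, 2, 6, 9] cursor@98
After 3 (next): list=[98, 2, 6, 9] cursor@2
After 4 (delete_current): list=[98, 6, 9] cursor@6
After 5 (delete_current): list=[98, 9] cursor@9
After 6 (delete_current): list=[98] cursor@98
After 7 (insert_before(65)): list=[65, 98] cursor@98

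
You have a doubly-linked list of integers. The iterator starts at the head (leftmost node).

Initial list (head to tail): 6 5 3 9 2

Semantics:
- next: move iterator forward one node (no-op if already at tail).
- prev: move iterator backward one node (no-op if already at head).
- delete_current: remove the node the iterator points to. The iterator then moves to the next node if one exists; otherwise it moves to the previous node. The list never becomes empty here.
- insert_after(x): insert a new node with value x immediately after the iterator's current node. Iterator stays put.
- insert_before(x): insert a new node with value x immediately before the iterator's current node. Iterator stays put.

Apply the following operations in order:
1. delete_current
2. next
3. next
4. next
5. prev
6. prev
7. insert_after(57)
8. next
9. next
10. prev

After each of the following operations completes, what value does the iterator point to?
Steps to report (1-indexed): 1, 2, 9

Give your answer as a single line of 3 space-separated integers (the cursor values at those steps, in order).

After 1 (delete_current): list=[5, 3, 9, 2] cursor@5
After 2 (next): list=[5, 3, 9, 2] cursor@3
After 3 (next): list=[5, 3, 9, 2] cursor@9
After 4 (next): list=[5, 3, 9, 2] cursor@2
After 5 (prev): list=[5, 3, 9, 2] cursor@9
After 6 (prev): list=[5, 3, 9, 2] cursor@3
After 7 (insert_after(57)): list=[5, 3, 57, 9, 2] cursor@3
After 8 (next): list=[5, 3, 57, 9, 2] cursor@57
After 9 (next): list=[5, 3, 57, 9, 2] cursor@9
After 10 (prev): list=[5, 3, 57, 9, 2] cursor@57

Answer: 5 3 9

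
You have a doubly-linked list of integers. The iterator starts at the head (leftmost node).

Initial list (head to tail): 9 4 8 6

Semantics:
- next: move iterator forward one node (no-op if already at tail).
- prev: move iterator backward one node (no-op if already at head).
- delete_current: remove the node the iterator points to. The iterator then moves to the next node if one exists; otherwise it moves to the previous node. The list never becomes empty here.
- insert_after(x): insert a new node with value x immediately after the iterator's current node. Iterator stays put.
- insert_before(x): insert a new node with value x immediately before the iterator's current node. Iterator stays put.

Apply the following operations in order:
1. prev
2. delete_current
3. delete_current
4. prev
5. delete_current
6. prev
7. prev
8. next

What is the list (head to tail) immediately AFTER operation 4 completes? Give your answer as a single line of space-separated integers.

Answer: 8 6

Derivation:
After 1 (prev): list=[9, 4, 8, 6] cursor@9
After 2 (delete_current): list=[4, 8, 6] cursor@4
After 3 (delete_current): list=[8, 6] cursor@8
After 4 (prev): list=[8, 6] cursor@8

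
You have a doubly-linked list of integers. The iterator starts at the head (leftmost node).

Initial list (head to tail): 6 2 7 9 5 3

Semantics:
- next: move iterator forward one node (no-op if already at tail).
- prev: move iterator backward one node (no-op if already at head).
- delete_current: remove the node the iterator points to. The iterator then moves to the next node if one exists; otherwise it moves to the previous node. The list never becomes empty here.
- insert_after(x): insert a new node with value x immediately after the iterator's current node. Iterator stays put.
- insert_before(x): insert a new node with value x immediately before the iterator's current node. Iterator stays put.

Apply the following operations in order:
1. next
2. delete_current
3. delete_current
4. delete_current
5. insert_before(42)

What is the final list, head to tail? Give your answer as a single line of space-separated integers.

Answer: 6 42 5 3

Derivation:
After 1 (next): list=[6, 2, 7, 9, 5, 3] cursor@2
After 2 (delete_current): list=[6, 7, 9, 5, 3] cursor@7
After 3 (delete_current): list=[6, 9, 5, 3] cursor@9
After 4 (delete_current): list=[6, 5, 3] cursor@5
After 5 (insert_before(42)): list=[6, 42, 5, 3] cursor@5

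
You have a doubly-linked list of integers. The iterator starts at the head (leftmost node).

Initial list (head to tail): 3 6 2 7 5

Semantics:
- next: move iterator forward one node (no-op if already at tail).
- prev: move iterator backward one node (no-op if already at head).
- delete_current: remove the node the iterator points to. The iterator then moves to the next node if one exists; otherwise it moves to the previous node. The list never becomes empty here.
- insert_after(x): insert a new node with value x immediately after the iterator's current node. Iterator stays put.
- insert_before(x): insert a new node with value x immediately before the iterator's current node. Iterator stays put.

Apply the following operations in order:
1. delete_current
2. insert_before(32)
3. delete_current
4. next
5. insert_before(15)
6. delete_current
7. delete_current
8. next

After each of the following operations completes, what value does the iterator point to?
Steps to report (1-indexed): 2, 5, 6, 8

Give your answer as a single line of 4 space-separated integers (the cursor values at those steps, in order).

Answer: 6 7 5 15

Derivation:
After 1 (delete_current): list=[6, 2, 7, 5] cursor@6
After 2 (insert_before(32)): list=[32, 6, 2, 7, 5] cursor@6
After 3 (delete_current): list=[32, 2, 7, 5] cursor@2
After 4 (next): list=[32, 2, 7, 5] cursor@7
After 5 (insert_before(15)): list=[32, 2, 15, 7, 5] cursor@7
After 6 (delete_current): list=[32, 2, 15, 5] cursor@5
After 7 (delete_current): list=[32, 2, 15] cursor@15
After 8 (next): list=[32, 2, 15] cursor@15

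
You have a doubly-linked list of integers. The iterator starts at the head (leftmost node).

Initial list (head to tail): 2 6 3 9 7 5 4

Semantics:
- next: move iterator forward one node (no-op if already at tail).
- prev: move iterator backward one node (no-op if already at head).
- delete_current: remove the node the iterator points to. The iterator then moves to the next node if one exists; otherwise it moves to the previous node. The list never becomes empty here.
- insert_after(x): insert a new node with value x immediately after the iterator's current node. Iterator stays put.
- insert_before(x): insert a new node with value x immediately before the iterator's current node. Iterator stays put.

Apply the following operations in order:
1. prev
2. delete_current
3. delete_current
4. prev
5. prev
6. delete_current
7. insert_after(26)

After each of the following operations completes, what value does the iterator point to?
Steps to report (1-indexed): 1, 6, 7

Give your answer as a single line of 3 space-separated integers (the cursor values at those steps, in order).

After 1 (prev): list=[2, 6, 3, 9, 7, 5, 4] cursor@2
After 2 (delete_current): list=[6, 3, 9, 7, 5, 4] cursor@6
After 3 (delete_current): list=[3, 9, 7, 5, 4] cursor@3
After 4 (prev): list=[3, 9, 7, 5, 4] cursor@3
After 5 (prev): list=[3, 9, 7, 5, 4] cursor@3
After 6 (delete_current): list=[9, 7, 5, 4] cursor@9
After 7 (insert_after(26)): list=[9, 26, 7, 5, 4] cursor@9

Answer: 2 9 9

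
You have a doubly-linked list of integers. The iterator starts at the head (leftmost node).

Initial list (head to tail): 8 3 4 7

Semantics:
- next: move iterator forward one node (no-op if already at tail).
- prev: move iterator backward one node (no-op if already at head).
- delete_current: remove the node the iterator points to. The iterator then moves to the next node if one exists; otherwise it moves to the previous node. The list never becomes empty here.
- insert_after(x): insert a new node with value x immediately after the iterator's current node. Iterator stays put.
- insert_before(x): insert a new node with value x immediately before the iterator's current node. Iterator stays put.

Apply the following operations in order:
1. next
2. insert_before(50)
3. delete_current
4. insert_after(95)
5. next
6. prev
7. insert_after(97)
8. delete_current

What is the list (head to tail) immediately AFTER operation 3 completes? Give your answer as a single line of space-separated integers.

Answer: 8 50 4 7

Derivation:
After 1 (next): list=[8, 3, 4, 7] cursor@3
After 2 (insert_before(50)): list=[8, 50, 3, 4, 7] cursor@3
After 3 (delete_current): list=[8, 50, 4, 7] cursor@4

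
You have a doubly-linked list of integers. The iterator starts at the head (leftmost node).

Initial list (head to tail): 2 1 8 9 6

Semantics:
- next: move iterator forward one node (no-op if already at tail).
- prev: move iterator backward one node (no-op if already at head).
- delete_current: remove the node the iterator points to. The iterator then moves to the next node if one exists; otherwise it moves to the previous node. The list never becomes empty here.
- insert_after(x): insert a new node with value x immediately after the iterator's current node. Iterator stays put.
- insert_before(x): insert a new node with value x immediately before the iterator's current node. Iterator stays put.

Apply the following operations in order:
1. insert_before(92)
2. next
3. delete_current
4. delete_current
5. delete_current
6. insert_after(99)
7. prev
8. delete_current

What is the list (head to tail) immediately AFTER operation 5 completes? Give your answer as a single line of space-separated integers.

Answer: 92 2 6

Derivation:
After 1 (insert_before(92)): list=[92, 2, 1, 8, 9, 6] cursor@2
After 2 (next): list=[92, 2, 1, 8, 9, 6] cursor@1
After 3 (delete_current): list=[92, 2, 8, 9, 6] cursor@8
After 4 (delete_current): list=[92, 2, 9, 6] cursor@9
After 5 (delete_current): list=[92, 2, 6] cursor@6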